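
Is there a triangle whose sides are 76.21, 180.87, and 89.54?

No

The longest side is 180.87, but the other two sum to only 165.75.
165.75 < 180.87, so the triangle inequality fails.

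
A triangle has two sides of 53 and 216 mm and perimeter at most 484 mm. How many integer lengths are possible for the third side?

52

Triangle inequality: 163 < x < 269. Perimeter ≤ 484 gives x ≤ 484 − 53 − 216 = 215.
So 163 < x ≤ 215; integers 164 through 215: 52 values.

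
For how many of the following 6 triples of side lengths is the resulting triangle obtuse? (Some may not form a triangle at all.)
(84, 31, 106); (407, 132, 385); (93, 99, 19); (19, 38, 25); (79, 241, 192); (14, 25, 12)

(84,31,106): 31²+84² = 8017 < 11236 = 106² → obtuse
(407,132,385): 132²+385² = 165649 = 407² → right
(93,99,19): 19²+93² = 9010 < 9801 = 99² → obtuse
(19,38,25): 19²+25² = 986 < 1444 = 38² → obtuse
(79,241,192): 79²+192² = 43105 < 58081 = 241² → obtuse
(14,25,12): 12²+14² = 340 < 625 = 25² → obtuse
5 of the 6 are obtuse.

5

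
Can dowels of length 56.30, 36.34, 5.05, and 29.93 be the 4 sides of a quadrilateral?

Yes

A quadrilateral exists iff every side is shorter than the sum of the others — equivalently, the longest side is less than the sum of the rest.
Longest side 56.30 < 71.32 (sum of the remaining 3), so yes.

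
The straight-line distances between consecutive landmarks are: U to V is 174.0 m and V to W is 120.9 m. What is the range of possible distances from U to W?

53.1 ≤ UW ≤ 294.9 m

By the triangle inequality, |174.0 − 120.9| ≤ UW ≤ 174.0 + 120.9.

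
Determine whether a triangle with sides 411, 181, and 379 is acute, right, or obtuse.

acute

Compare the square of the longest side to the sum of squares of the other two: 181² + 379² = 176402 > 168921 = 411².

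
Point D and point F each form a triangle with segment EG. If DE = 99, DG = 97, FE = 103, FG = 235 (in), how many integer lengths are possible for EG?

From triangle DEG: 2 < EG < 196.
From triangle FEG: 132 < EG < 338.
Intersection: 132 < EG < 196, so integers 133 through 195: 63 values.

63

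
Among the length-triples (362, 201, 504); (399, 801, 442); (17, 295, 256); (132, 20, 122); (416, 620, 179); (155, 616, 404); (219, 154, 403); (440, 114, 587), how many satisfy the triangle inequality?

3

(201,362,504): 201+362 > 504 → valid
(399,442,801): 399+442 > 801 → valid
(17,256,295): 17+256 ≤ 295 → not valid
(20,122,132): 20+122 > 132 → valid
(179,416,620): 179+416 ≤ 620 → not valid
(155,404,616): 155+404 ≤ 616 → not valid
(154,219,403): 154+219 ≤ 403 → not valid
(114,440,587): 114+440 ≤ 587 → not valid
3 of the 8 triples form a triangle.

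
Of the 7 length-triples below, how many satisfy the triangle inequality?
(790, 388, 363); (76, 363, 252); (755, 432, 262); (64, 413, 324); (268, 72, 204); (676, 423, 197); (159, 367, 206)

(363,388,790): 363+388 ≤ 790 → not valid
(76,252,363): 76+252 ≤ 363 → not valid
(262,432,755): 262+432 ≤ 755 → not valid
(64,324,413): 64+324 ≤ 413 → not valid
(72,204,268): 72+204 > 268 → valid
(197,423,676): 197+423 ≤ 676 → not valid
(159,206,367): 159+206 ≤ 367 → not valid
1 of the 7 triples forms a triangle.

1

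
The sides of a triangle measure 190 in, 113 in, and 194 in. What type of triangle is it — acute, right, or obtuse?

Compare the square of the longest side to the sum of squares of the other two: 113² + 190² = 48869 > 37636 = 194².

acute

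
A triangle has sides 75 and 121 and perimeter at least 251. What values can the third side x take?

Triangle inequality alone gives 46 < x < 196.
The perimeter condition gives x ≥ 251 − 75 − 121 = 55.
Intersecting the two: 55 ≤ x < 196.

55 ≤ x < 196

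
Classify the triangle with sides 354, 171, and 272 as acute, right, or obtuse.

obtuse

Compare the square of the longest side to the sum of squares of the other two: 171² + 272² = 103225 < 125316 = 354².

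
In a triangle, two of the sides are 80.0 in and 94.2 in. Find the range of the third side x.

14.2 < x < 174.2 (in)

By the triangle inequality, x must be less than 80.0 + 94.2 = 174.2 and greater than |80.0 − 94.2| = 14.2.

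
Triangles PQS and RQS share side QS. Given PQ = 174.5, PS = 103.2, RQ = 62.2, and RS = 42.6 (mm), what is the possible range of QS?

From triangle PQS: |174.5 − 103.2| < QS < 174.5 + 103.2, i.e. 71.3 < QS < 277.7.
From triangle RQS: 19.6 < QS < 104.8.
Both must hold, so QS lies in the intersection.

71.3 < QS < 104.8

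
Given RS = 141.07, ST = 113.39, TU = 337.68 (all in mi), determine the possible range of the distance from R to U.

The maximum is all hops collinear in one direction: 141.07 + 113.39 + 337.68 = 592.14.
The longest hop is 337.68; the others sum to 254.46. Folding the others back against it leaves at least 337.68 − 254.46 = 83.22.

83.22 ≤ RU ≤ 592.14 mi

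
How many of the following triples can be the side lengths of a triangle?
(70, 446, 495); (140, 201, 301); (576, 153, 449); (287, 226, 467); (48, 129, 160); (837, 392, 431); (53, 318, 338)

6

(70,446,495): 70+446 > 495 → valid
(140,201,301): 140+201 > 301 → valid
(153,449,576): 153+449 > 576 → valid
(226,287,467): 226+287 > 467 → valid
(48,129,160): 48+129 > 160 → valid
(392,431,837): 392+431 ≤ 837 → not valid
(53,318,338): 53+318 > 338 → valid
6 of the 7 triples form a triangle.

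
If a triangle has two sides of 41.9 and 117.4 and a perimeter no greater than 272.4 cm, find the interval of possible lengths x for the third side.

Triangle inequality alone gives 75.5 < x < 159.3.
The perimeter condition gives x ≤ 272.4 − 41.9 − 117.4 = 113.1.
Intersecting the two: 75.5 < x ≤ 113.1.

75.5 < x ≤ 113.1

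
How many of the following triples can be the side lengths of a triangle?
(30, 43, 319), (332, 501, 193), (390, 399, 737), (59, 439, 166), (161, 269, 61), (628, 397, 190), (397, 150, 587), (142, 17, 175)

2

(30,43,319): 30+43 ≤ 319 → not valid
(193,332,501): 193+332 > 501 → valid
(390,399,737): 390+399 > 737 → valid
(59,166,439): 59+166 ≤ 439 → not valid
(61,161,269): 61+161 ≤ 269 → not valid
(190,397,628): 190+397 ≤ 628 → not valid
(150,397,587): 150+397 ≤ 587 → not valid
(17,142,175): 17+142 ≤ 175 → not valid
2 of the 8 triples form a triangle.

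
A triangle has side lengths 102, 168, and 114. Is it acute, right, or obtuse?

obtuse

Compare the square of the longest side to the sum of squares of the other two: 102² + 114² = 23400 < 28224 = 168².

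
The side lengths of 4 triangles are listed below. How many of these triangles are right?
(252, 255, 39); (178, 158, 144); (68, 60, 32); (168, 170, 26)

3

(252,255,39): 39²+252² = 65025 = 255² → right
(178,158,144): 144²+158² = 45700 > 31684 = 178² → acute
(68,60,32): 32²+60² = 4624 = 68² → right
(168,170,26): 26²+168² = 28900 = 170² → right
3 of the 4 are right.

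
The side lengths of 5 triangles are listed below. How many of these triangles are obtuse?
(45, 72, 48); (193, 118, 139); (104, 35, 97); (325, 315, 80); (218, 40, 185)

4

(45,72,48): 45²+48² = 4329 < 5184 = 72² → obtuse
(193,118,139): 118²+139² = 33245 < 37249 = 193² → obtuse
(104,35,97): 35²+97² = 10634 < 10816 = 104² → obtuse
(325,315,80): 80²+315² = 105625 = 325² → right
(218,40,185): 40²+185² = 35825 < 47524 = 218² → obtuse
4 of the 5 are obtuse.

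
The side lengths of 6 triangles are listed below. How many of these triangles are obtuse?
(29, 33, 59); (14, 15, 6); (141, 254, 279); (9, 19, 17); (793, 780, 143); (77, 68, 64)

(29,33,59): 29²+33² = 1930 < 3481 = 59² → obtuse
(14,15,6): 6²+14² = 232 > 225 = 15² → acute
(141,254,279): 141²+254² = 84397 > 77841 = 279² → acute
(9,19,17): 9²+17² = 370 > 361 = 19² → acute
(793,780,143): 143²+780² = 628849 = 793² → right
(77,68,64): 64²+68² = 8720 > 5929 = 77² → acute
1 of the 6 is obtuse.

1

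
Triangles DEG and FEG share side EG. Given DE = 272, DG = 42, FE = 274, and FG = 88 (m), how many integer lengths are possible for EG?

83

From triangle DEG: 230 < EG < 314.
From triangle FEG: 186 < EG < 362.
Intersection: 230 < EG < 314, so integers 231 through 313: 83 values.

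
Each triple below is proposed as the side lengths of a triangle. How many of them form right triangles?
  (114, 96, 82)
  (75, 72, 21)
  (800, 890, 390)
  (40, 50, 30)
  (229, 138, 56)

(114,96,82): 82²+96² = 15940 > 12996 = 114² → acute
(75,72,21): 21²+72² = 5625 = 75² → right
(800,890,390): 390²+800² = 792100 = 890² → right
(40,50,30): 30²+40² = 2500 = 50² → right
(229,138,56): 56+138 ≤ 229, not a triangle
3 of the 5 are right.

3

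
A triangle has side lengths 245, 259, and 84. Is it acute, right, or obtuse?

right

Compare the square of the longest side to the sum of squares of the other two: 84² + 245² = 67081 = 259².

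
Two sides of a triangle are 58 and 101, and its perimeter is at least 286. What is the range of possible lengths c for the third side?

127 ≤ c < 159

Triangle inequality alone gives 43 < c < 159.
The perimeter condition gives c ≥ 286 − 58 − 101 = 127.
Intersecting the two: 127 ≤ c < 159.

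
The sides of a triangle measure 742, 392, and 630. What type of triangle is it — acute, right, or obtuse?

right

Compare the square of the longest side to the sum of squares of the other two: 392² + 630² = 550564 = 742².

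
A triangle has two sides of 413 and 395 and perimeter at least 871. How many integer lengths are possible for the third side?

745

Triangle inequality: 18 < x < 808. Perimeter ≥ 871 gives x ≥ 871 − 413 − 395 = 63.
So 63 ≤ x < 808; integers 63 through 807: 745 values.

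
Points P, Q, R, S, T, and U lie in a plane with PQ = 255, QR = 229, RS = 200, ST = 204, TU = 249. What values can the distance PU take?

0 ≤ PU ≤ 1137

The maximum is all hops collinear in one direction: 255 + 229 + 200 + 204 + 249 = 1137.
The longest hop is 255; the others sum to 882. Since 255 ≤ 882, the path can fold back on itself completely, so the minimum distance is 0.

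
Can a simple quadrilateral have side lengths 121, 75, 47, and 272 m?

For a quadrilateral, each side must be shorter than the sum of the others.
Here the longest side is 272, but the remaining 3 sides sum to only 243.

No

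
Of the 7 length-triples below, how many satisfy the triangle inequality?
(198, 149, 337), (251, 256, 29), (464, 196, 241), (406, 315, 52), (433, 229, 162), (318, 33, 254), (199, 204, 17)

(149,198,337): 149+198 > 337 → valid
(29,251,256): 29+251 > 256 → valid
(196,241,464): 196+241 ≤ 464 → not valid
(52,315,406): 52+315 ≤ 406 → not valid
(162,229,433): 162+229 ≤ 433 → not valid
(33,254,318): 33+254 ≤ 318 → not valid
(17,199,204): 17+199 > 204 → valid
3 of the 7 triples form a triangle.

3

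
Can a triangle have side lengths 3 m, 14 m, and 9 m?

The longest side is 14, but the other two sum to only 12.
12 < 14, so the triangle inequality fails.

No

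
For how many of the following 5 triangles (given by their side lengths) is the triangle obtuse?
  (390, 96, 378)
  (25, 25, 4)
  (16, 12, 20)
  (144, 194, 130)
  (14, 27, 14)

(390,96,378): 96²+378² = 152100 = 390² → right
(25,25,4): 4²+25² = 641 > 625 = 25² → acute
(16,12,20): 12²+16² = 400 = 20² → right
(144,194,130): 130²+144² = 37636 = 194² → right
(14,27,14): 14²+14² = 392 < 729 = 27² → obtuse
1 of the 5 is obtuse.

1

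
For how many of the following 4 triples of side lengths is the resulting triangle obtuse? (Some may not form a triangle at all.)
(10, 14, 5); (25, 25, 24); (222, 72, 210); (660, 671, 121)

1

(10,14,5): 5²+10² = 125 < 196 = 14² → obtuse
(25,25,24): 24²+25² = 1201 > 625 = 25² → acute
(222,72,210): 72²+210² = 49284 = 222² → right
(660,671,121): 121²+660² = 450241 = 671² → right
1 of the 4 is obtuse.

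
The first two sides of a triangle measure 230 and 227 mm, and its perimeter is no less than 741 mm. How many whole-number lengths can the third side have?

Triangle inequality: 3 < x < 457. Perimeter ≥ 741 gives x ≥ 741 − 230 − 227 = 284.
So 284 ≤ x < 457; integers 284 through 456: 173 values.

173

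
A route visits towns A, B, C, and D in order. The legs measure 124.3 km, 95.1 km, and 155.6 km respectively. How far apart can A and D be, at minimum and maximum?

0 ≤ AD ≤ 375.0 km

The maximum is all hops collinear in one direction: 124.3 + 95.1 + 155.6 = 375.0.
The longest hop is 155.6; the others sum to 219.4. Since 155.6 ≤ 219.4, the path can fold back on itself completely, so the minimum distance is 0.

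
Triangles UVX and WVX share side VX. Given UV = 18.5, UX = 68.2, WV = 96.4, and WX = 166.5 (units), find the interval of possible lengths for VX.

From triangle UVX: |18.5 − 68.2| < VX < 18.5 + 68.2, i.e. 49.7 < VX < 86.7.
From triangle WVX: 70.1 < VX < 262.9.
Both must hold, so VX lies in the intersection.

70.1 < VX < 86.7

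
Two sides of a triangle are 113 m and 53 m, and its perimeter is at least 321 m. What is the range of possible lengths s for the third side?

155 ≤ s < 166

Triangle inequality alone gives 60 < s < 166.
The perimeter condition gives s ≥ 321 − 113 − 53 = 155.
Intersecting the two: 155 ≤ s < 166.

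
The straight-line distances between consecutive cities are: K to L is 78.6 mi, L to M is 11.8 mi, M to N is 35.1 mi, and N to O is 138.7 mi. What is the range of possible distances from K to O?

13.2 ≤ KO ≤ 264.2 mi

The maximum is all hops collinear in one direction: 78.6 + 11.8 + 35.1 + 138.7 = 264.2.
The longest hop is 138.7; the others sum to 125.5. Folding the others back against it leaves at least 138.7 − 125.5 = 13.2.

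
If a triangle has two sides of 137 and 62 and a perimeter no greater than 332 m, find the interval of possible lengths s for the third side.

Triangle inequality alone gives 75 < s < 199.
The perimeter condition gives s ≤ 332 − 137 − 62 = 133.
Intersecting the two: 75 < s ≤ 133.

75 < s ≤ 133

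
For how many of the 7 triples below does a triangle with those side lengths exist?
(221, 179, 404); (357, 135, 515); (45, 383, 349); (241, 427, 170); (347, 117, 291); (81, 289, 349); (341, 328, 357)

4

(179,221,404): 179+221 ≤ 404 → not valid
(135,357,515): 135+357 ≤ 515 → not valid
(45,349,383): 45+349 > 383 → valid
(170,241,427): 170+241 ≤ 427 → not valid
(117,291,347): 117+291 > 347 → valid
(81,289,349): 81+289 > 349 → valid
(328,341,357): 328+341 > 357 → valid
4 of the 7 triples form a triangle.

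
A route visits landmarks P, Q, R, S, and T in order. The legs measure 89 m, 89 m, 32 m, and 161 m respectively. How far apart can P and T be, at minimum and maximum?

0 ≤ PT ≤ 371 m

The maximum is all hops collinear in one direction: 89 + 89 + 32 + 161 = 371.
The longest hop is 161; the others sum to 210. Since 161 ≤ 210, the path can fold back on itself completely, so the minimum distance is 0.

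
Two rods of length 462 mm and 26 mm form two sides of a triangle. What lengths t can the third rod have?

By the triangle inequality, t must be less than 462 + 26 = 488 and greater than |462 − 26| = 436.

436 < t < 488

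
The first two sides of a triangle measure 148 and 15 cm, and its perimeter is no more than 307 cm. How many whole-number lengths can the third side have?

11

Triangle inequality: 133 < x < 163. Perimeter ≤ 307 gives x ≤ 307 − 148 − 15 = 144.
So 133 < x ≤ 144; integers 134 through 144: 11 values.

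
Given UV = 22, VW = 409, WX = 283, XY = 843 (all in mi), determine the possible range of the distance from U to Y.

The maximum is all hops collinear in one direction: 22 + 409 + 283 + 843 = 1557.
The longest hop is 843; the others sum to 714. Folding the others back against it leaves at least 843 − 714 = 129.

129 ≤ UY ≤ 1557 mi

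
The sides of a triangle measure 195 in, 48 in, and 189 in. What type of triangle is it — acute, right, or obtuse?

right

Compare the square of the longest side to the sum of squares of the other two: 48² + 189² = 38025 = 195².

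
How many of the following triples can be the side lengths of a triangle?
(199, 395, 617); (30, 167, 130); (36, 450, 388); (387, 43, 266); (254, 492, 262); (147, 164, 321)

1

(199,395,617): 199+395 ≤ 617 → not valid
(30,130,167): 30+130 ≤ 167 → not valid
(36,388,450): 36+388 ≤ 450 → not valid
(43,266,387): 43+266 ≤ 387 → not valid
(254,262,492): 254+262 > 492 → valid
(147,164,321): 147+164 ≤ 321 → not valid
1 of the 6 triples forms a triangle.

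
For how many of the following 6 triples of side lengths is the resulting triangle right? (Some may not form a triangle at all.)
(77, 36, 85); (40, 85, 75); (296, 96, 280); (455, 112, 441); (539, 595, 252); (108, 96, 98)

(77,36,85): 36²+77² = 7225 = 85² → right
(40,85,75): 40²+75² = 7225 = 85² → right
(296,96,280): 96²+280² = 87616 = 296² → right
(455,112,441): 112²+441² = 207025 = 455² → right
(539,595,252): 252²+539² = 354025 = 595² → right
(108,96,98): 96²+98² = 18820 > 11664 = 108² → acute
5 of the 6 are right.

5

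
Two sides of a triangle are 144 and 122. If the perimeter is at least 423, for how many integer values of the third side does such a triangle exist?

Triangle inequality: 22 < x < 266. Perimeter ≥ 423 gives x ≥ 423 − 144 − 122 = 157.
So 157 ≤ x < 266; integers 157 through 265: 109 values.

109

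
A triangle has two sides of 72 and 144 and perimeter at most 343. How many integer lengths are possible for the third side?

55

Triangle inequality: 72 < x < 216. Perimeter ≤ 343 gives x ≤ 343 − 72 − 144 = 127.
So 72 < x ≤ 127; integers 73 through 127: 55 values.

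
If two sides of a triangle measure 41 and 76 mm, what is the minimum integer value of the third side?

36

The third side must be strictly greater than |41 − 76| = 35.
The smallest integer above 35 is 36.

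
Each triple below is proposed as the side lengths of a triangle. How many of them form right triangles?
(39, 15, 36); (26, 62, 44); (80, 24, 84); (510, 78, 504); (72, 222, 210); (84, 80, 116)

4

(39,15,36): 15²+36² = 1521 = 39² → right
(26,62,44): 26²+44² = 2612 < 3844 = 62² → obtuse
(80,24,84): 24²+80² = 6976 < 7056 = 84² → obtuse
(510,78,504): 78²+504² = 260100 = 510² → right
(72,222,210): 72²+210² = 49284 = 222² → right
(84,80,116): 80²+84² = 13456 = 116² → right
4 of the 6 are right.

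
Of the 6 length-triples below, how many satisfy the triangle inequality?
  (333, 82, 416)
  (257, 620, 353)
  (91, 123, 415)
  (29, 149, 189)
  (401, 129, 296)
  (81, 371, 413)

2

(82,333,416): 82+333 ≤ 416 → not valid
(257,353,620): 257+353 ≤ 620 → not valid
(91,123,415): 91+123 ≤ 415 → not valid
(29,149,189): 29+149 ≤ 189 → not valid
(129,296,401): 129+296 > 401 → valid
(81,371,413): 81+371 > 413 → valid
2 of the 6 triples form a triangle.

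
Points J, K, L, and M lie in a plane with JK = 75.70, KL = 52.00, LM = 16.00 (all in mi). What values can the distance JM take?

The maximum is all hops collinear in one direction: 75.70 + 52.00 + 16.00 = 143.70.
The longest hop is 75.70; the others sum to 68.00. Folding the others back against it leaves at least 75.70 − 68.00 = 7.70.

7.70 ≤ JM ≤ 143.70 mi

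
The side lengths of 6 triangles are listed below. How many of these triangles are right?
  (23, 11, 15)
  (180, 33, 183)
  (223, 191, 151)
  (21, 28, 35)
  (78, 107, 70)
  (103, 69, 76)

2

(23,11,15): 11²+15² = 346 < 529 = 23² → obtuse
(180,33,183): 33²+180² = 33489 = 183² → right
(223,191,151): 151²+191² = 59282 > 49729 = 223² → acute
(21,28,35): 21²+28² = 1225 = 35² → right
(78,107,70): 70²+78² = 10984 < 11449 = 107² → obtuse
(103,69,76): 69²+76² = 10537 < 10609 = 103² → obtuse
2 of the 6 are right.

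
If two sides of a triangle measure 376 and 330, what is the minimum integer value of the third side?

The third side must be strictly greater than |376 − 330| = 46.
The smallest integer above 46 is 47.

47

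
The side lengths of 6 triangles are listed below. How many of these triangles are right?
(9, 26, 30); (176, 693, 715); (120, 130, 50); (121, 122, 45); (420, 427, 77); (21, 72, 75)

4

(9,26,30): 9²+26² = 757 < 900 = 30² → obtuse
(176,693,715): 176²+693² = 511225 = 715² → right
(120,130,50): 50²+120² = 16900 = 130² → right
(121,122,45): 45²+121² = 16666 > 14884 = 122² → acute
(420,427,77): 77²+420² = 182329 = 427² → right
(21,72,75): 21²+72² = 5625 = 75² → right
4 of the 6 are right.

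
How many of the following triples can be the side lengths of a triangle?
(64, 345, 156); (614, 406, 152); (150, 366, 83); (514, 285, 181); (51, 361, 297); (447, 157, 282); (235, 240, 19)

(64,156,345): 64+156 ≤ 345 → not valid
(152,406,614): 152+406 ≤ 614 → not valid
(83,150,366): 83+150 ≤ 366 → not valid
(181,285,514): 181+285 ≤ 514 → not valid
(51,297,361): 51+297 ≤ 361 → not valid
(157,282,447): 157+282 ≤ 447 → not valid
(19,235,240): 19+235 > 240 → valid
1 of the 7 triples forms a triangle.

1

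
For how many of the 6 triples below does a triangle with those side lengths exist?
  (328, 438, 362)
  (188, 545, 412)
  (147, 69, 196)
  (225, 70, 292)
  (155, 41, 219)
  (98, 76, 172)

(328,362,438): 328+362 > 438 → valid
(188,412,545): 188+412 > 545 → valid
(69,147,196): 69+147 > 196 → valid
(70,225,292): 70+225 > 292 → valid
(41,155,219): 41+155 ≤ 219 → not valid
(76,98,172): 76+98 > 172 → valid
5 of the 6 triples form a triangle.

5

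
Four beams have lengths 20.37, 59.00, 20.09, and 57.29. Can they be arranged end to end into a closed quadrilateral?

A quadrilateral exists iff every side is shorter than the sum of the others — equivalently, the longest side is less than the sum of the rest.
Longest side 59.00 < 97.75 (sum of the remaining 3), so yes.

Yes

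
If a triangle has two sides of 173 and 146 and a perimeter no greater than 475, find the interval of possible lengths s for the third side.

27 < s ≤ 156

Triangle inequality alone gives 27 < s < 319.
The perimeter condition gives s ≤ 475 − 173 − 146 = 156.
Intersecting the two: 27 < s ≤ 156.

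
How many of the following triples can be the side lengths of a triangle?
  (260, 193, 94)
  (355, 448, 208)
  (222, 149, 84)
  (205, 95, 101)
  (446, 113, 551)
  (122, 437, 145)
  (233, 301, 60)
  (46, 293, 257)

(94,193,260): 94+193 > 260 → valid
(208,355,448): 208+355 > 448 → valid
(84,149,222): 84+149 > 222 → valid
(95,101,205): 95+101 ≤ 205 → not valid
(113,446,551): 113+446 > 551 → valid
(122,145,437): 122+145 ≤ 437 → not valid
(60,233,301): 60+233 ≤ 301 → not valid
(46,257,293): 46+257 > 293 → valid
5 of the 8 triples form a triangle.

5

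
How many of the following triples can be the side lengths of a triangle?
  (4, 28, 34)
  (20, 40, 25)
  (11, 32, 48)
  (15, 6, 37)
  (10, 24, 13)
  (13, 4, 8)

(4,28,34): 4+28 ≤ 34 → not valid
(20,25,40): 20+25 > 40 → valid
(11,32,48): 11+32 ≤ 48 → not valid
(6,15,37): 6+15 ≤ 37 → not valid
(10,13,24): 10+13 ≤ 24 → not valid
(4,8,13): 4+8 ≤ 13 → not valid
1 of the 6 triples forms a triangle.

1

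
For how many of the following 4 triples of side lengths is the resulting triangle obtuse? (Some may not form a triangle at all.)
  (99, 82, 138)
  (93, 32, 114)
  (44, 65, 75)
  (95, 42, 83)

(99,82,138): 82²+99² = 16525 < 19044 = 138² → obtuse
(93,32,114): 32²+93² = 9673 < 12996 = 114² → obtuse
(44,65,75): 44²+65² = 6161 > 5625 = 75² → acute
(95,42,83): 42²+83² = 8653 < 9025 = 95² → obtuse
3 of the 4 are obtuse.

3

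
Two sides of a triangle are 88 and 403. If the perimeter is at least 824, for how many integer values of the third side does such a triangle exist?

158

Triangle inequality: 315 < x < 491. Perimeter ≥ 824 gives x ≥ 824 − 88 − 403 = 333.
So 333 ≤ x < 491; integers 333 through 490: 158 values.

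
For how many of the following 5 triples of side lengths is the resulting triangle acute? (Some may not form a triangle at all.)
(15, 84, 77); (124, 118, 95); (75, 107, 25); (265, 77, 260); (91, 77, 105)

(15,84,77): 15²+77² = 6154 < 7056 = 84² → obtuse
(124,118,95): 95²+118² = 22949 > 15376 = 124² → acute
(75,107,25): 25+75 ≤ 107, not a triangle
(265,77,260): 77²+260² = 73529 > 70225 = 265² → acute
(91,77,105): 77²+91² = 14210 > 11025 = 105² → acute
3 of the 5 are acute.

3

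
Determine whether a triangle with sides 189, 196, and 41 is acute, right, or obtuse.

obtuse

Compare the square of the longest side to the sum of squares of the other two: 41² + 189² = 37402 < 38416 = 196².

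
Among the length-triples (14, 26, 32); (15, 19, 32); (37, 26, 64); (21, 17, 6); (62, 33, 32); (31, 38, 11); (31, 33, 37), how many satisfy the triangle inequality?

(14,26,32): 14+26 > 32 → valid
(15,19,32): 15+19 > 32 → valid
(26,37,64): 26+37 ≤ 64 → not valid
(6,17,21): 6+17 > 21 → valid
(32,33,62): 32+33 > 62 → valid
(11,31,38): 11+31 > 38 → valid
(31,33,37): 31+33 > 37 → valid
6 of the 7 triples form a triangle.

6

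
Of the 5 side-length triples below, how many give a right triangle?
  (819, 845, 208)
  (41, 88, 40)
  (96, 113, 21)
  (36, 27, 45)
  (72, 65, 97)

3

(819,845,208): 208²+819² = 714025 = 845² → right
(41,88,40): 40+41 ≤ 88, not a triangle
(96,113,21): 21²+96² = 9657 < 12769 = 113² → obtuse
(36,27,45): 27²+36² = 2025 = 45² → right
(72,65,97): 65²+72² = 9409 = 97² → right
3 of the 5 are right.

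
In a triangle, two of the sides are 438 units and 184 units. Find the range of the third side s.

254 < s < 622

By the triangle inequality, s must be less than 438 + 184 = 622 and greater than |438 − 184| = 254.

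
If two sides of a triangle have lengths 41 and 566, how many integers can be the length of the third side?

81

The third side lies in the open interval (525, 607).
Integers from 526 to 606 inclusive: 606 − 526 + 1 = 81.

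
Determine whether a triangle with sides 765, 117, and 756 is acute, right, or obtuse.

Compare the square of the longest side to the sum of squares of the other two: 117² + 756² = 585225 = 765².

right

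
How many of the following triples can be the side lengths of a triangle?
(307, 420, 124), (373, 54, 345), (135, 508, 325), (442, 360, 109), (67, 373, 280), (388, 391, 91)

4

(124,307,420): 124+307 > 420 → valid
(54,345,373): 54+345 > 373 → valid
(135,325,508): 135+325 ≤ 508 → not valid
(109,360,442): 109+360 > 442 → valid
(67,280,373): 67+280 ≤ 373 → not valid
(91,388,391): 91+388 > 391 → valid
4 of the 6 triples form a triangle.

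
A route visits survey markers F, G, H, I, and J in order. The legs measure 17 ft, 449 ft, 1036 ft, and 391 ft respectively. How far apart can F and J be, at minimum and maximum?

179 ≤ FJ ≤ 1893 ft

The maximum is all hops collinear in one direction: 17 + 449 + 1036 + 391 = 1893.
The longest hop is 1036; the others sum to 857. Folding the others back against it leaves at least 1036 − 857 = 179.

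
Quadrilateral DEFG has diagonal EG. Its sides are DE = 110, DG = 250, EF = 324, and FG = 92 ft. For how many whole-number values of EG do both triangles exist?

From triangle DEG: 140 < EG < 360.
From triangle FEG: 232 < EG < 416.
Intersection: 232 < EG < 360, so integers 233 through 359: 127 values.

127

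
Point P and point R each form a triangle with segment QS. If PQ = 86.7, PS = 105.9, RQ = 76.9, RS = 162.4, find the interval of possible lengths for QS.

From triangle PQS: |86.7 − 105.9| < QS < 86.7 + 105.9, i.e. 19.2 < QS < 192.6.
From triangle RQS: 85.5 < QS < 239.3.
Both must hold, so QS lies in the intersection.

85.5 < QS < 192.6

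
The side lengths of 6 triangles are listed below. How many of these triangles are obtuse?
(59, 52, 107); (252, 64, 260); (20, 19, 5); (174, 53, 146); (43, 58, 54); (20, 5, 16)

4

(59,52,107): 52²+59² = 6185 < 11449 = 107² → obtuse
(252,64,260): 64²+252² = 67600 = 260² → right
(20,19,5): 5²+19² = 386 < 400 = 20² → obtuse
(174,53,146): 53²+146² = 24125 < 30276 = 174² → obtuse
(43,58,54): 43²+54² = 4765 > 3364 = 58² → acute
(20,5,16): 5²+16² = 281 < 400 = 20² → obtuse
4 of the 6 are obtuse.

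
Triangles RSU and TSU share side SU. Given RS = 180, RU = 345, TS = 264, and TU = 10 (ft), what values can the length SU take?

From triangle RSU: |180 − 345| < SU < 180 + 345, i.e. 165 < SU < 525.
From triangle TSU: 254 < SU < 274.
Both must hold, so SU lies in the intersection.

254 < SU < 274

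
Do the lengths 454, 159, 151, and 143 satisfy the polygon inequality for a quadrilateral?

No

For a quadrilateral, each side must be shorter than the sum of the others.
Here the longest side is 454, but the remaining 3 sides sum to only 453.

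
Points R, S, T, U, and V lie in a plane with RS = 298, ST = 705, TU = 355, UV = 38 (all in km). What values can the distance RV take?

14 ≤ RV ≤ 1396 km

The maximum is all hops collinear in one direction: 298 + 705 + 355 + 38 = 1396.
The longest hop is 705; the others sum to 691. Folding the others back against it leaves at least 705 − 691 = 14.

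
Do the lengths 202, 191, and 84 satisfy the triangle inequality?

The longest side is 202, and the other two sum to 275.
Since 275 > 202, the triangle inequality holds.

Yes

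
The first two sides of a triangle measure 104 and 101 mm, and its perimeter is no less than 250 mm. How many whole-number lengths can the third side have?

160

Triangle inequality: 3 < x < 205. Perimeter ≥ 250 gives x ≥ 250 − 104 − 101 = 45.
So 45 ≤ x < 205; integers 45 through 204: 160 values.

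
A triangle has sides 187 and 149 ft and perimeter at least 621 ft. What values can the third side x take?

Triangle inequality alone gives 38 < x < 336.
The perimeter condition gives x ≥ 621 − 187 − 149 = 285.
Intersecting the two: 285 ≤ x < 336.

285 ≤ x < 336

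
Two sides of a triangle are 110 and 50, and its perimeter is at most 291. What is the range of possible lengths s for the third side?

Triangle inequality alone gives 60 < s < 160.
The perimeter condition gives s ≤ 291 − 110 − 50 = 131.
Intersecting the two: 60 < s ≤ 131.

60 < s ≤ 131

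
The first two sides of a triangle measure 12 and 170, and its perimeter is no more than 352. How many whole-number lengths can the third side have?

12

Triangle inequality: 158 < x < 182. Perimeter ≤ 352 gives x ≤ 352 − 12 − 170 = 170.
So 158 < x ≤ 170; integers 159 through 170: 12 values.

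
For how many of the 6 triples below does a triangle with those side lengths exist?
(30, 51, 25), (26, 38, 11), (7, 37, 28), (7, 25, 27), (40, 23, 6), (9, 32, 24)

(25,30,51): 25+30 > 51 → valid
(11,26,38): 11+26 ≤ 38 → not valid
(7,28,37): 7+28 ≤ 37 → not valid
(7,25,27): 7+25 > 27 → valid
(6,23,40): 6+23 ≤ 40 → not valid
(9,24,32): 9+24 > 32 → valid
3 of the 6 triples form a triangle.

3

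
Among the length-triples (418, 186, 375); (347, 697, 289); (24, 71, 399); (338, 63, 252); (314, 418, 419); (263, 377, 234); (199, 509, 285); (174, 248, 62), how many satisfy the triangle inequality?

(186,375,418): 186+375 > 418 → valid
(289,347,697): 289+347 ≤ 697 → not valid
(24,71,399): 24+71 ≤ 399 → not valid
(63,252,338): 63+252 ≤ 338 → not valid
(314,418,419): 314+418 > 419 → valid
(234,263,377): 234+263 > 377 → valid
(199,285,509): 199+285 ≤ 509 → not valid
(62,174,248): 62+174 ≤ 248 → not valid
3 of the 8 triples form a triangle.

3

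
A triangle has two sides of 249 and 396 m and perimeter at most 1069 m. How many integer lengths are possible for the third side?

277

Triangle inequality: 147 < x < 645. Perimeter ≤ 1069 gives x ≤ 1069 − 249 − 396 = 424.
So 147 < x ≤ 424; integers 148 through 424: 277 values.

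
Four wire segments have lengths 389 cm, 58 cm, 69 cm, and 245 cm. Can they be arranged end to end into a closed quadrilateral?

No

For a quadrilateral, each side must be shorter than the sum of the others.
Here the longest side is 389, but the remaining 3 sides sum to only 372.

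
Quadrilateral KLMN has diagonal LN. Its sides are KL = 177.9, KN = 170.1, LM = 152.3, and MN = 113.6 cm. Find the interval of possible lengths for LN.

38.7 < LN < 265.9

From triangle KLN: |177.9 − 170.1| < LN < 177.9 + 170.1, i.e. 7.8 < LN < 348.0.
From triangle MLN: 38.7 < LN < 265.9.
Both must hold, so LN lies in the intersection.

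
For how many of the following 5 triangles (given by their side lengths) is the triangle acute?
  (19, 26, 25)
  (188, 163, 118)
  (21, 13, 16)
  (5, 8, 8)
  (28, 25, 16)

4

(19,26,25): 19²+25² = 986 > 676 = 26² → acute
(188,163,118): 118²+163² = 40493 > 35344 = 188² → acute
(21,13,16): 13²+16² = 425 < 441 = 21² → obtuse
(5,8,8): 5²+8² = 89 > 64 = 8² → acute
(28,25,16): 16²+25² = 881 > 784 = 28² → acute
4 of the 5 are acute.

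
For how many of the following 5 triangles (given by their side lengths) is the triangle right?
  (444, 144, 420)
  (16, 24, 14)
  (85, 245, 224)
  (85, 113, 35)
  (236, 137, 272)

(444,144,420): 144²+420² = 197136 = 444² → right
(16,24,14): 14²+16² = 452 < 576 = 24² → obtuse
(85,245,224): 85²+224² = 57401 < 60025 = 245² → obtuse
(85,113,35): 35²+85² = 8450 < 12769 = 113² → obtuse
(236,137,272): 137²+236² = 74465 > 73984 = 272² → acute
1 of the 5 is right.

1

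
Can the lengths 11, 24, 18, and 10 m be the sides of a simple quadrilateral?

A quadrilateral exists iff every side is shorter than the sum of the others — equivalently, the longest side is less than the sum of the rest.
Longest side 24 < 39 (sum of the remaining 3), so yes.

Yes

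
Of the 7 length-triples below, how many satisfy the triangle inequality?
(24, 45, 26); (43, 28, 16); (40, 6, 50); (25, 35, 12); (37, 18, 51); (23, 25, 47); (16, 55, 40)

6

(24,26,45): 24+26 > 45 → valid
(16,28,43): 16+28 > 43 → valid
(6,40,50): 6+40 ≤ 50 → not valid
(12,25,35): 12+25 > 35 → valid
(18,37,51): 18+37 > 51 → valid
(23,25,47): 23+25 > 47 → valid
(16,40,55): 16+40 > 55 → valid
6 of the 7 triples form a triangle.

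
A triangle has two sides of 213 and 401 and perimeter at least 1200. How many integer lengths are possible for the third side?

Triangle inequality: 188 < x < 614. Perimeter ≥ 1200 gives x ≥ 1200 − 213 − 401 = 586.
So 586 ≤ x < 614; integers 586 through 613: 28 values.

28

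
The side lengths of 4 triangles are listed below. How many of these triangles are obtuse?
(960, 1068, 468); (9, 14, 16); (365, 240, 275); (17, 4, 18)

1

(960,1068,468): 468²+960² = 1140624 = 1068² → right
(9,14,16): 9²+14² = 277 > 256 = 16² → acute
(365,240,275): 240²+275² = 133225 = 365² → right
(17,4,18): 4²+17² = 305 < 324 = 18² → obtuse
1 of the 4 is obtuse.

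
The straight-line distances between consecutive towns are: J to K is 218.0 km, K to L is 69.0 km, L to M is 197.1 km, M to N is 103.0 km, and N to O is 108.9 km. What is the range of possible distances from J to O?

0 ≤ JO ≤ 696.0 km

The maximum is all hops collinear in one direction: 218.0 + 69.0 + 197.1 + 103.0 + 108.9 = 696.0.
The longest hop is 218.0; the others sum to 478.0. Since 218.0 ≤ 478.0, the path can fold back on itself completely, so the minimum distance is 0.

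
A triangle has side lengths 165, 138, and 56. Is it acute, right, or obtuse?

Compare the square of the longest side to the sum of squares of the other two: 56² + 138² = 22180 < 27225 = 165².

obtuse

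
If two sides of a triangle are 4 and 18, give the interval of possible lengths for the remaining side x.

By the triangle inequality, x must be less than 4 + 18 = 22 and greater than |4 − 18| = 14.

14 < x < 22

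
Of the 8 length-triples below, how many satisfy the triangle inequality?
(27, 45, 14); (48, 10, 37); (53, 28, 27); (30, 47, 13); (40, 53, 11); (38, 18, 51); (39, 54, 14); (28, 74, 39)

2

(14,27,45): 14+27 ≤ 45 → not valid
(10,37,48): 10+37 ≤ 48 → not valid
(27,28,53): 27+28 > 53 → valid
(13,30,47): 13+30 ≤ 47 → not valid
(11,40,53): 11+40 ≤ 53 → not valid
(18,38,51): 18+38 > 51 → valid
(14,39,54): 14+39 ≤ 54 → not valid
(28,39,74): 28+39 ≤ 74 → not valid
2 of the 8 triples form a triangle.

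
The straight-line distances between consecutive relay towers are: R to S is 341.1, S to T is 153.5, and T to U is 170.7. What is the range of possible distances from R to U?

The maximum is all hops collinear in one direction: 341.1 + 153.5 + 170.7 = 665.3.
The longest hop is 341.1; the others sum to 324.2. Folding the others back against it leaves at least 341.1 − 324.2 = 16.9.

16.9 ≤ RU ≤ 665.3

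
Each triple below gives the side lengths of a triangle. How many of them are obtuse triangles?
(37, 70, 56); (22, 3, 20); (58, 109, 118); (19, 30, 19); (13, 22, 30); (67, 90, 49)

(37,70,56): 37²+56² = 4505 < 4900 = 70² → obtuse
(22,3,20): 3²+20² = 409 < 484 = 22² → obtuse
(58,109,118): 58²+109² = 15245 > 13924 = 118² → acute
(19,30,19): 19²+19² = 722 < 900 = 30² → obtuse
(13,22,30): 13²+22² = 653 < 900 = 30² → obtuse
(67,90,49): 49²+67² = 6890 < 8100 = 90² → obtuse
5 of the 6 are obtuse.

5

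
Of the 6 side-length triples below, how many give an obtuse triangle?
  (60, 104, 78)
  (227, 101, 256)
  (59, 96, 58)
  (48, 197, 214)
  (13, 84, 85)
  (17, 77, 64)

(60,104,78): 60²+78² = 9684 < 10816 = 104² → obtuse
(227,101,256): 101²+227² = 61730 < 65536 = 256² → obtuse
(59,96,58): 58²+59² = 6845 < 9216 = 96² → obtuse
(48,197,214): 48²+197² = 41113 < 45796 = 214² → obtuse
(13,84,85): 13²+84² = 7225 = 85² → right
(17,77,64): 17²+64² = 4385 < 5929 = 77² → obtuse
5 of the 6 are obtuse.

5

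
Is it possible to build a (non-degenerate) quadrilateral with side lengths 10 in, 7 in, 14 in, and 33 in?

No

For a quadrilateral, each side must be shorter than the sum of the others.
Here the longest side is 33, but the remaining 3 sides sum to only 31.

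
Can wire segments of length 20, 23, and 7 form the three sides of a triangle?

The longest side is 23, and the other two sum to 27.
Since 27 > 23, the triangle inequality holds.

Yes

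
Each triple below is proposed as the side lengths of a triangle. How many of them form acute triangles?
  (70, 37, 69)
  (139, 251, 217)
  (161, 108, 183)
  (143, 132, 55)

(70,37,69): 37²+69² = 6130 > 4900 = 70² → acute
(139,251,217): 139²+217² = 66410 > 63001 = 251² → acute
(161,108,183): 108²+161² = 37585 > 33489 = 183² → acute
(143,132,55): 55²+132² = 20449 = 143² → right
3 of the 4 are acute.

3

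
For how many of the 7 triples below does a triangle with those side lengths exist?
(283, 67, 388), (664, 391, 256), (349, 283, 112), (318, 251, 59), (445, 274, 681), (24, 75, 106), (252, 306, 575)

2

(67,283,388): 67+283 ≤ 388 → not valid
(256,391,664): 256+391 ≤ 664 → not valid
(112,283,349): 112+283 > 349 → valid
(59,251,318): 59+251 ≤ 318 → not valid
(274,445,681): 274+445 > 681 → valid
(24,75,106): 24+75 ≤ 106 → not valid
(252,306,575): 252+306 ≤ 575 → not valid
2 of the 7 triples form a triangle.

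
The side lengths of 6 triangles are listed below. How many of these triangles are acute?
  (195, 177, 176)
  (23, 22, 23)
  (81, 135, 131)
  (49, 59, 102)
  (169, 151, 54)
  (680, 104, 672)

3

(195,177,176): 176²+177² = 62305 > 38025 = 195² → acute
(23,22,23): 22²+23² = 1013 > 529 = 23² → acute
(81,135,131): 81²+131² = 23722 > 18225 = 135² → acute
(49,59,102): 49²+59² = 5882 < 10404 = 102² → obtuse
(169,151,54): 54²+151² = 25717 < 28561 = 169² → obtuse
(680,104,672): 104²+672² = 462400 = 680² → right
3 of the 6 are acute.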